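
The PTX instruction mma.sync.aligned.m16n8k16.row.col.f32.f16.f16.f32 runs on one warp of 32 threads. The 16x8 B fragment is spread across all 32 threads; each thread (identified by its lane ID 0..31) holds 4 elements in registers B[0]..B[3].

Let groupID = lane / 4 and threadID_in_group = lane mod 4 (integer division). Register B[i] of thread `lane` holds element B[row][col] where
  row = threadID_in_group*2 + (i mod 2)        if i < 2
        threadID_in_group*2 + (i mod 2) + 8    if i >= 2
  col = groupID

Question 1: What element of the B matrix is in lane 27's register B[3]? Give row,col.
lane 27: gr=6 (27/4), th=3 (27%4)
i=3: r=3*2+1+8=15, c=gr=6

15,6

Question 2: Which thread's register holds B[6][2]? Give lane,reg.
11,0

c: 2->gid=2  r: 6->r8=0,tid=3,i&1=0
L=2*4+3=11  i=0*2+0=0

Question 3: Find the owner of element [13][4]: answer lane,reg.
18,3

c=4→G=4  r=13→rhi=1,T=2,p=1
L=4*4+2=18  i=1*2+1=3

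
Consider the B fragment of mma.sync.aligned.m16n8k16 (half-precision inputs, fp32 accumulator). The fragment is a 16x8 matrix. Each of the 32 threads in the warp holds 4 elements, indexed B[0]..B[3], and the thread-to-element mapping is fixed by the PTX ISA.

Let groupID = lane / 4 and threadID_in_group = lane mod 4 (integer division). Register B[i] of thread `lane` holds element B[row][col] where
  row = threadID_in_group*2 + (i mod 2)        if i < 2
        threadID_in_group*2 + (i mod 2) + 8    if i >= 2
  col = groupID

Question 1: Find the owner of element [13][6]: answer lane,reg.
26,3

c=6⇒gr=6  r=13⇒Rb=1,th=2,odd=1
L=6*4+2=26  i=1*2+1=3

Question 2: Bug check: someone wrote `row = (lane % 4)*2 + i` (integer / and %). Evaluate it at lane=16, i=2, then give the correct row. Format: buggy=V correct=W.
`(lane % 4)*2 + i`[16,2]->2
16: gid=4,tid=0
[2] (0*2+0+8,4) = (8,4)
row: 2 vs 8

buggy=2 correct=8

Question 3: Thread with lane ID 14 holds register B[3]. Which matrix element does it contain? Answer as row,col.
L=14=>grp=14>>2=3, tig=14&3=2
[3]=>row 2·2+1+8=13  col grp=3

13,3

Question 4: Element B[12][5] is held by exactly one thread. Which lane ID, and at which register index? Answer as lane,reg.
22,2

c=5→G=5  r=12→rhi=1,T=2,p=0
L=5*4+2=22  i=1*2+0=2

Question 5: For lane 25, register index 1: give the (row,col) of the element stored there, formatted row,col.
lane 25: G=6 (25/4), T=1 (25%4)
i=1: r=1*2+1+0=3, c=G=6

3,6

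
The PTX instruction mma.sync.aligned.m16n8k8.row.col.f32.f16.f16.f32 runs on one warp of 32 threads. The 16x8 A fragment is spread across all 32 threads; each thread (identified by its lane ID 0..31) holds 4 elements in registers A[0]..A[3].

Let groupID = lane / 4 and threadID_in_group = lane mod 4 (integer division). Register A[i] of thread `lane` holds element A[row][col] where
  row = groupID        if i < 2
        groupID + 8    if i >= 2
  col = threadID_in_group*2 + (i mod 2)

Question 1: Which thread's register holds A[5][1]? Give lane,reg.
r=5->g=5,rb=0  c=1->t=0,b0=1
L=5*4+0=20  i=0*2+1=1

20,1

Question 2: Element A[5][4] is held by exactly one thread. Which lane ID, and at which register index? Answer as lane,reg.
r:5=>grp=5,rB=0  c:4=>tig=2,lo=0
L=5*4+2=22  i=0*2+0=0

22,0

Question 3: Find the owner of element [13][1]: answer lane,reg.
r: 13->gid=5,r8=1  c: 1->tid=0,i&1=1
L=5*4+0=20  i=1*2+1=3

20,3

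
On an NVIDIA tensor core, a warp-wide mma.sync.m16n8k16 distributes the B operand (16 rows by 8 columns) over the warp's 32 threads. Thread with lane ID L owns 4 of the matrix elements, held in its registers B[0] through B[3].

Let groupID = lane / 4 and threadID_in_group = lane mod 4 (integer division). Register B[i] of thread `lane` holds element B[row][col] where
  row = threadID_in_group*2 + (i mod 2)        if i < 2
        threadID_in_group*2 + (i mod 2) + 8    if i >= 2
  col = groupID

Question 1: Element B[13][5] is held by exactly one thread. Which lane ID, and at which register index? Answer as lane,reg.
22,3

c:5=>grp=5  r:13=>rB=1,tig=2,lo=1
L=5*4+2=22  i=1*2+1=3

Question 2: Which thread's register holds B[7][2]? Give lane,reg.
c: 2->gid=2  r: 7->r8=0,tid=3,i&1=1
L=2*4+3=11  i=0*2+1=1

11,1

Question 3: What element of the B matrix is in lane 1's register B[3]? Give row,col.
lane 1: G=0 (1/4), T=1 (1%4)
i=3: r=1*2+1+8=11, c=G=0

11,0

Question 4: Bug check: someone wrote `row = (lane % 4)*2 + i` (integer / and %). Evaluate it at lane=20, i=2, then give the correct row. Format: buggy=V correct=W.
buggy=2 correct=8

`(lane % 4)*2 + i`[20,2]->2
20: g=5,t=0
[2] (0*2+0+8,5) = (8,5)
row: 2 vs 8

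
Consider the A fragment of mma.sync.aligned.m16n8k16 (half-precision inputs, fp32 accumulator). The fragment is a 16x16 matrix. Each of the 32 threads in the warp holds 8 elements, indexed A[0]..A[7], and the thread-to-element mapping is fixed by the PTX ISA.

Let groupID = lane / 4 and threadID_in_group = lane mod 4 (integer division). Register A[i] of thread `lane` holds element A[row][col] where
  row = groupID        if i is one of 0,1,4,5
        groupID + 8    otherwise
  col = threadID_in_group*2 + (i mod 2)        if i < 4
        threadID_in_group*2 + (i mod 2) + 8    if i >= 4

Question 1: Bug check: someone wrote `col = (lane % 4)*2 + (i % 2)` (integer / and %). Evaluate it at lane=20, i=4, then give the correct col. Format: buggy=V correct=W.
`(lane % 4)*2 + (i % 2)`[20,4]⇒0
20: gr=5,th=0
[4] (5+0,0*2+0+8) = (5,8)
col: 0 vs 8

buggy=0 correct=8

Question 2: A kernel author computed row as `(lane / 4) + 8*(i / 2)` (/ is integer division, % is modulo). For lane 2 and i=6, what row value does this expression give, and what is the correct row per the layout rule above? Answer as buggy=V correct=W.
buggy=24 correct=8

`(lane / 4) + 8*(i / 2)`[2,6]→24
2: G=0,T=2
[6] (0+8,2*2+0+8) = (8,12)
row: 24 vs 8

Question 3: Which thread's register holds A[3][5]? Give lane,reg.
r:3=>grp=3,rB=0  c:5=>cB=0,tig=2,lo=1
L=3*4+2=14  i=0*4+0*2+1=1

14,1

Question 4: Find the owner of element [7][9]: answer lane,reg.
28,5

r:7=>grp=7,rB=0  c:9=>cB=1,tig=0,lo=1
L=7*4+0=28  i=1*4+0*2+1=5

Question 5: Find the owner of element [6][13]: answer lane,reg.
r: 6->gid=6,r8=0  c: 13->c8=1,tid=2,i&1=1
L=6*4+2=26  i=1*4+0*2+1=5

26,5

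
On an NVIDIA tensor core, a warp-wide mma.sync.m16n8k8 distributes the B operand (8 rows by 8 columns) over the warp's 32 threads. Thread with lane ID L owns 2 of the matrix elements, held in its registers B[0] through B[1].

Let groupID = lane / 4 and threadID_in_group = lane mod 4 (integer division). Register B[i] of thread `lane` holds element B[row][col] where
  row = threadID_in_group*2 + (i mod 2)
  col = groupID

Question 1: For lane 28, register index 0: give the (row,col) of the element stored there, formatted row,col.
0,7

L=28->gid=28>>2=7, tid=28&3=0
[0]->row 0·2+0=0  col gid=7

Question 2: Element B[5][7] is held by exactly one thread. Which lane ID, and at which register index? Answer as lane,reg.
c:7=>grp=7  r:5=>tig=2,lo=1
L=7*4+2=30  i=1=1

30,1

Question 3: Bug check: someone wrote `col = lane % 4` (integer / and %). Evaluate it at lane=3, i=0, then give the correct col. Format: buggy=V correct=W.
`lane % 4`[3,0]->3
lane 3->3/4=0, 3 mod 4=3
i=0  r:2·3+0->6  c:0
col: 3 vs 0

buggy=3 correct=0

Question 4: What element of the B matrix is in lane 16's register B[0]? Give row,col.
lane 16: G=4 (16/4), T=0 (16%4)
i=0: r=0*2+0=0, c=G=4

0,4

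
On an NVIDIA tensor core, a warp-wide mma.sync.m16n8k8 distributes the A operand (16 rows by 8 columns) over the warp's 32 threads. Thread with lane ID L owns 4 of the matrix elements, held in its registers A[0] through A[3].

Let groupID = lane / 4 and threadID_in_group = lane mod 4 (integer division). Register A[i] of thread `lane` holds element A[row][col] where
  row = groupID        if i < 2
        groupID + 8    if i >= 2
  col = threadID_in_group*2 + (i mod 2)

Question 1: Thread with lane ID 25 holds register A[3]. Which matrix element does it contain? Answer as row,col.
lane 25=>25/4=6, 25 mod 4=1
i=3  r:6+8=>14  c:2·1+1=>3

14,3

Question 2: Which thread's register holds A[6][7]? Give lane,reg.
r: 6->gid=6,r8=0  c: 7->tid=3,i&1=1
L=6*4+3=27  i=0*2+1=1

27,1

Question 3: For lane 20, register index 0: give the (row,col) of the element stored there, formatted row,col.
L=20→G=20>>2=5, T=20&3=0
[0]→row 5+0=5  col 0·2+0=0

5,0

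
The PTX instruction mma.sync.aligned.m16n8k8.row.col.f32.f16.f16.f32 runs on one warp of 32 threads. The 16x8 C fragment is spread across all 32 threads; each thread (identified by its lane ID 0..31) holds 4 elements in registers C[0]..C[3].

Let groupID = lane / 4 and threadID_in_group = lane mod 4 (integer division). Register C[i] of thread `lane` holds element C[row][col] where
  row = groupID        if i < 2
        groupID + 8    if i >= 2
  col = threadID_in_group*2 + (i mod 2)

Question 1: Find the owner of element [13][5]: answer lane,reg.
22,3

r: 13->gid=5,r8=1  c: 5->tid=2,i&1=1
L=5*4+2=22  i=1*2+1=3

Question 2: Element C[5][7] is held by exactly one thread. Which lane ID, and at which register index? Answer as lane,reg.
23,1

r=5⇒gr=5,Rb=0  c=7⇒th=3,odd=1
L=5*4+3=23  i=0*2+1=1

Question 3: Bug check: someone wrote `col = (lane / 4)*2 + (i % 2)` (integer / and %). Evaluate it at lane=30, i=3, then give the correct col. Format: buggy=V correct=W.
buggy=15 correct=5

`(lane / 4)*2 + (i % 2)`[30,3]->15
L=30->gid=30>>2=7, tid=30&3=2
[3]->row 7+8=15  col 2·2+1=5
col: 15 vs 5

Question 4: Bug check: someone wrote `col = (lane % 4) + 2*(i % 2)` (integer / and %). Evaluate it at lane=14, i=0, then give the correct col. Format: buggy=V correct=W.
`(lane % 4) + 2*(i % 2)`[14,0]⇒2
lane 14: gr=3 (14/4), th=2 (14%4)
i=0: r=3+0=3, c=2*2+0=4
col: 2 vs 4

buggy=2 correct=4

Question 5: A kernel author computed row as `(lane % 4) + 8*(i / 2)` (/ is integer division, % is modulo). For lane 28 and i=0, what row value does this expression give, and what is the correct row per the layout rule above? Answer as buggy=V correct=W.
buggy=0 correct=7

`(lane % 4) + 8*(i / 2)`[28,0]→0
L=28→G=28>>2=7, T=28&3=0
[0]→row 7+0=7  col 0·2+0=0
row: 0 vs 7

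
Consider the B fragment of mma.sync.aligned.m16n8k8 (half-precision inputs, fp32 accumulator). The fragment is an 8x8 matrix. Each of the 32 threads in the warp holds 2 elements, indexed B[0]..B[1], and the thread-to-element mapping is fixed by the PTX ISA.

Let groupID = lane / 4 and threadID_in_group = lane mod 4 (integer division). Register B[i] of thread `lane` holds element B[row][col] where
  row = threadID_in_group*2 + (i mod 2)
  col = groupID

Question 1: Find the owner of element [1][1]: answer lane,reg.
c=1→G=1  r=1→T=0,p=1
L=1*4+0=4  i=1=1

4,1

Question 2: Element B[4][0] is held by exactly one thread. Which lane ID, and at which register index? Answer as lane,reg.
c=0⇒gr=0  r=4⇒th=2,odd=0
L=0*4+2=2  i=0=0

2,0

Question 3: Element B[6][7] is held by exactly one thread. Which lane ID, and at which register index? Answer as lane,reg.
c=7→G=7  r=6→T=3,p=0
L=7*4+3=31  i=0=0

31,0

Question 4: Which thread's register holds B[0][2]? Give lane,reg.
8,0

c:2=>grp=2  r:0=>tig=0,lo=0
L=2*4+0=8  i=0=0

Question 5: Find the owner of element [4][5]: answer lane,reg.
c=5→G=5  r=4→T=2,p=0
L=5*4+2=22  i=0=0

22,0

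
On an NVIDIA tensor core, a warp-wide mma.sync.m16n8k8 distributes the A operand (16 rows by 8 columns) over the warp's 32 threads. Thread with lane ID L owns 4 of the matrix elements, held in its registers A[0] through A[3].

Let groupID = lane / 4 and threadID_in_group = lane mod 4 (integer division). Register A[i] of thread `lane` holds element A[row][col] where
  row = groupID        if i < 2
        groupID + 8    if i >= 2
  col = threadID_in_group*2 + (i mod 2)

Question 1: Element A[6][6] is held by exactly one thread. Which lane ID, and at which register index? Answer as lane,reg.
r=6⇒gr=6,Rb=0  c=6⇒th=3,odd=0
L=6*4+3=27  i=0*2+0=0

27,0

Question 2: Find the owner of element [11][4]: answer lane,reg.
r=11->g=3,rb=1  c=4->t=2,b0=0
L=3*4+2=14  i=1*2+0=2

14,2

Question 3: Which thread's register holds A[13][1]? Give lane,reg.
20,3

r=13⇒gr=5,Rb=1  c=1⇒th=0,odd=1
L=5*4+0=20  i=1*2+1=3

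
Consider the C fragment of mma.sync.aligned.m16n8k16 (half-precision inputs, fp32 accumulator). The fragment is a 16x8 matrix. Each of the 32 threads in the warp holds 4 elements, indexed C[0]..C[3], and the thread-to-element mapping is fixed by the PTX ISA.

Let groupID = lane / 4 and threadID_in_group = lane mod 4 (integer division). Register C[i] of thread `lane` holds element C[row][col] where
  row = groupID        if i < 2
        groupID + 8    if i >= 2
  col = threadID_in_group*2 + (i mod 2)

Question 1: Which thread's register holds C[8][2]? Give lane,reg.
1,2

r:8=>grp=0,rB=1  c:2=>tig=1,lo=0
L=0*4+1=1  i=1*2+0=2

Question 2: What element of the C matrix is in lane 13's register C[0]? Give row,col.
3,2

L=13->g=13>>2=3, t=13&3=1
[0]->row 3+0=3  col 1·2+0=2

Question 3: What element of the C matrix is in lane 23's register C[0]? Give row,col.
lane 23: gr=5 (23/4), th=3 (23%4)
i=0: r=5+0=5, c=3*2+0=6

5,6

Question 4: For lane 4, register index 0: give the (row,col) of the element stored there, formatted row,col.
4: grp=1,tig=0
[0] (1+0,0*2+0) = (1,0)

1,0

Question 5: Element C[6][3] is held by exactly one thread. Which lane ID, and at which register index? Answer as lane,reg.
25,1

r=6->g=6,rb=0  c=3->t=1,b0=1
L=6*4+1=25  i=0*2+1=1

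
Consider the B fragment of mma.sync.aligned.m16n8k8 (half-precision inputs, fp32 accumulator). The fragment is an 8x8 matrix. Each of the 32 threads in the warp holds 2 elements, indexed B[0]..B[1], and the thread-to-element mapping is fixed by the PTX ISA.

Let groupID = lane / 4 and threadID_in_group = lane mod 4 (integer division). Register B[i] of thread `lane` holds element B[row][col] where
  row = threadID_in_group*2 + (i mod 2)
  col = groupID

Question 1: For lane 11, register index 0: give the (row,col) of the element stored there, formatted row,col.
lane 11=>11/4=2, 11 mod 4=3
i=0  r:2·3+0=>6  c:2

6,2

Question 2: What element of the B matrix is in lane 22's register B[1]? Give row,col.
22: g=5,t=2
[1] (2*2+1,5) = (5,5)

5,5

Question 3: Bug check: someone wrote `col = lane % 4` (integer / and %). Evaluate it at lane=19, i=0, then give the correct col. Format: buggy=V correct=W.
buggy=3 correct=4

`lane % 4`[19,0]→3
19: G=4,T=3
[0] (3*2+0,4) = (6,4)
col: 3 vs 4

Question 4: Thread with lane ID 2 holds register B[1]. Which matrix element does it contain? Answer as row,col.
5,0

L=2⇒gr=2>>2=0, th=2&3=2
[1]⇒row 2·2+1=5  col gr=0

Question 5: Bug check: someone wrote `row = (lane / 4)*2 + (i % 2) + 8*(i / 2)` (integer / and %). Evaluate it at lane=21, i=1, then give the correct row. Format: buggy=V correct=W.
buggy=11 correct=3

`(lane / 4)*2 + (i % 2) + 8*(i / 2)`[21,1]=>11
21: grp=5,tig=1
[1] (1*2+1,5) = (3,5)
row: 11 vs 3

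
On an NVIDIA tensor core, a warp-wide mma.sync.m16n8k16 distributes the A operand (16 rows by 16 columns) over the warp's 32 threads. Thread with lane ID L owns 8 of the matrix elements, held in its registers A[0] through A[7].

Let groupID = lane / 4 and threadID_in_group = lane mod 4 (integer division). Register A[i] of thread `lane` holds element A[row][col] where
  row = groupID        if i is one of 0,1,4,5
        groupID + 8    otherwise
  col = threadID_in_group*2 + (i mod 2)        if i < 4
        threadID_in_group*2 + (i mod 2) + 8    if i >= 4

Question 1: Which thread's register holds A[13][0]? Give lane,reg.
r=13->g=5,rb=1  c=0->cb=0,t=0,b0=0
L=5*4+0=20  i=0*4+1*2+0=2

20,2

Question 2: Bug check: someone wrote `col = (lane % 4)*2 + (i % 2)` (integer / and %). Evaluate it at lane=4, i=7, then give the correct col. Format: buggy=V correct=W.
buggy=1 correct=9

`(lane % 4)*2 + (i % 2)`[4,7]->1
L=4->gid=4>>2=1, tid=4&3=0
[7]->row 1+8=9  col 0·2+1+8=9
col: 1 vs 9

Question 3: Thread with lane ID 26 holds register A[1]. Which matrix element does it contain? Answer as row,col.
L=26→G=26>>2=6, T=26&3=2
[1]→row 6+0=6  col 2·2+1+0=5

6,5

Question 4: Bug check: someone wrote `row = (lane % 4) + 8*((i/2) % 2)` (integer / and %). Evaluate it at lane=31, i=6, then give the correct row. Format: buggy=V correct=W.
`(lane % 4) + 8*((i/2) % 2)`[31,6]→11
lane 31→31/4=7, 31 mod 4=3
i=6  r:7+8→15  c:2·3+0+8→14
row: 11 vs 15

buggy=11 correct=15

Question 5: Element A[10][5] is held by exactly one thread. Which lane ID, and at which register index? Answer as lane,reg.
10,3

r=10→G=2,rhi=1  c=5→chi=0,T=2,p=1
L=2*4+2=10  i=0*4+1*2+1=3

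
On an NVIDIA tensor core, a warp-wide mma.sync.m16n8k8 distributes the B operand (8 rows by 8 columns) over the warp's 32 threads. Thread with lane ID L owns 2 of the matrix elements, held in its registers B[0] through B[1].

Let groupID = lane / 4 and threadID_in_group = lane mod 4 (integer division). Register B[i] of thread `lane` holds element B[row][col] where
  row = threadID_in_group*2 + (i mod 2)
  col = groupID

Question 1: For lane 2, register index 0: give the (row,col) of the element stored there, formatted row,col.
4,0

L=2⇒gr=2>>2=0, th=2&3=2
[0]⇒row 2·2+0=4  col gr=0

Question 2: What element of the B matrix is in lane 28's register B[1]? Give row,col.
L=28->gid=28>>2=7, tid=28&3=0
[1]->row 0·2+1=1  col gid=7

1,7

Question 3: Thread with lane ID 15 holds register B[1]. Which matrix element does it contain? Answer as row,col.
L=15->gid=15>>2=3, tid=15&3=3
[1]->row 3·2+1=7  col gid=3

7,3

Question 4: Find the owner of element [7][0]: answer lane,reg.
c:0=>grp=0  r:7=>tig=3,lo=1
L=0*4+3=3  i=1=1

3,1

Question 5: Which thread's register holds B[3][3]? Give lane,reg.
13,1

c: 3->gid=3  r: 3->tid=1,i&1=1
L=3*4+1=13  i=1=1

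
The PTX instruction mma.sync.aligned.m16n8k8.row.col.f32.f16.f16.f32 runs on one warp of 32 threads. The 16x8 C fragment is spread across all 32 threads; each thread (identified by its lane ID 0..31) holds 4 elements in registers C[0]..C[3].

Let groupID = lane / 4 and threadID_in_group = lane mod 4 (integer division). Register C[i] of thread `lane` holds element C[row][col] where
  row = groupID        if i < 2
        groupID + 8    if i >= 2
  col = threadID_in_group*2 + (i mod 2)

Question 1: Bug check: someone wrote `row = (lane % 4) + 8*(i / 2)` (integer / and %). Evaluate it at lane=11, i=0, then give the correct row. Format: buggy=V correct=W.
buggy=3 correct=2

`(lane % 4) + 8*(i / 2)`[11,0]=>3
L=11=>grp=11>>2=2, tig=11&3=3
[0]=>row 2+0=2  col 3·2+0=6
row: 3 vs 2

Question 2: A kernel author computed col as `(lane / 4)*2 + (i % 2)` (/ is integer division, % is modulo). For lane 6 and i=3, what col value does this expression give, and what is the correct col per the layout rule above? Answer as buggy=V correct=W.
buggy=3 correct=5

`(lane / 4)*2 + (i % 2)`[6,3]⇒3
6: gr=1,th=2
[3] (1+8,2*2+1) = (9,5)
col: 3 vs 5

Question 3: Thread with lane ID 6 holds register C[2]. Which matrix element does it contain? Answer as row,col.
6: g=1,t=2
[2] (1+8,2*2+0) = (9,4)

9,4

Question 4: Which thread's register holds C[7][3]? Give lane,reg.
r:7=>grp=7,rB=0  c:3=>tig=1,lo=1
L=7*4+1=29  i=0*2+1=1

29,1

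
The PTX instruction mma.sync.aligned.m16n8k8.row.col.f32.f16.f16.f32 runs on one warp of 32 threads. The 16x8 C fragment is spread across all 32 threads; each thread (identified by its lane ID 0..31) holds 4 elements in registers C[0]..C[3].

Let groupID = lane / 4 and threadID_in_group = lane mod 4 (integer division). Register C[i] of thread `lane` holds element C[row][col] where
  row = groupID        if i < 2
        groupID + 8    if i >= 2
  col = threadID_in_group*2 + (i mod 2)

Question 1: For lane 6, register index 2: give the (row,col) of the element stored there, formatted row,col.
9,4

lane 6->6/4=1, 6 mod 4=2
i=2  r:1+8->9  c:2·2+0->4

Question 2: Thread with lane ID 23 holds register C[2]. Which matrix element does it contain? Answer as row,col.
lane 23: gr=5 (23/4), th=3 (23%4)
i=2: r=5+8=13, c=3*2+0=6

13,6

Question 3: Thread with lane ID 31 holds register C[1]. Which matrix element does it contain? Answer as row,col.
lane 31→31/4=7, 31 mod 4=3
i=1  r:7+0→7  c:2·3+1→7

7,7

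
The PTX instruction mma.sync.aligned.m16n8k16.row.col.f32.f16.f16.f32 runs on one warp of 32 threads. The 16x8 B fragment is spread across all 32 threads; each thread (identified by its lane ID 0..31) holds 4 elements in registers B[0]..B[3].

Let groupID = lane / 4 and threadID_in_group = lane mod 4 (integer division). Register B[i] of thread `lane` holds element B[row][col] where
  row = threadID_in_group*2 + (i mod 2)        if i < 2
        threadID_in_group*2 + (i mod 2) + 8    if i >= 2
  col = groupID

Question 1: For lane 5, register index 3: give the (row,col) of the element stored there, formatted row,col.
11,1

lane 5->5/4=1, 5 mod 4=1
i=3  r:2·1+1+8->11  c:1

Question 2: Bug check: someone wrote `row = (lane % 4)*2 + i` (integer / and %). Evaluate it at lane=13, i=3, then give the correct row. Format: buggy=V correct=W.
buggy=5 correct=11

`(lane % 4)*2 + i`[13,3]->5
lane 13: gid=3 (13/4), tid=1 (13%4)
i=3: r=1*2+1+8=11, c=gid=3
row: 5 vs 11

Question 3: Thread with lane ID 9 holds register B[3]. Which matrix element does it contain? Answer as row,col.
L=9⇒gr=9>>2=2, th=9&3=1
[3]⇒row 1·2+1+8=11  col gr=2

11,2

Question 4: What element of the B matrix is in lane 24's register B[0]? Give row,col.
lane 24: gid=6 (24/4), tid=0 (24%4)
i=0: r=0*2+0+0=0, c=gid=6

0,6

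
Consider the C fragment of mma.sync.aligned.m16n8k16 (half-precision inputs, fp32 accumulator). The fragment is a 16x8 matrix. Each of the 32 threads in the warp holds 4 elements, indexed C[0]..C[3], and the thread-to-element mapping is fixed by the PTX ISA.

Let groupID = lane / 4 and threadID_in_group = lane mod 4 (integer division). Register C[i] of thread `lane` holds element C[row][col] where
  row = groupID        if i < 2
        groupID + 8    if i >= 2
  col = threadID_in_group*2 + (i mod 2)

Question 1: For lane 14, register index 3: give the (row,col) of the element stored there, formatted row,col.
lane 14=>14/4=3, 14 mod 4=2
i=3  r:3+8=>11  c:2·2+1=>5

11,5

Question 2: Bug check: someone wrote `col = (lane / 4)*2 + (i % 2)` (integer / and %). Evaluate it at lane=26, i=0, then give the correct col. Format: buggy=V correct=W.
buggy=12 correct=4

`(lane / 4)*2 + (i % 2)`[26,0]=>12
26: grp=6,tig=2
[0] (6+0,2*2+0) = (6,4)
col: 12 vs 4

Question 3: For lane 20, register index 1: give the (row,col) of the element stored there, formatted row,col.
lane 20: grp=5 (20/4), tig=0 (20%4)
i=1: r=5+0=5, c=0*2+1=1

5,1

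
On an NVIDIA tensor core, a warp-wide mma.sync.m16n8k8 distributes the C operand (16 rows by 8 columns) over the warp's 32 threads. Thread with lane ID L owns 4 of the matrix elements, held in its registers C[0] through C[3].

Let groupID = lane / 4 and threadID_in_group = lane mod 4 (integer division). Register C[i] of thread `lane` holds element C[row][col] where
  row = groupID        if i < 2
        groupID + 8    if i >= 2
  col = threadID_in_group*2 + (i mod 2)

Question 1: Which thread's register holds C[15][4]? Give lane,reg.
30,2

r=15→G=7,rhi=1  c=4→T=2,p=0
L=7*4+2=30  i=1*2+0=2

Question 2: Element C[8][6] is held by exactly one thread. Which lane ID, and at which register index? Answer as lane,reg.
r:8=>grp=0,rB=1  c:6=>tig=3,lo=0
L=0*4+3=3  i=1*2+0=2

3,2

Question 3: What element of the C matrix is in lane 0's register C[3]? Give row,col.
L=0->g=0>>2=0, t=0&3=0
[3]->row 0+8=8  col 0·2+1=1

8,1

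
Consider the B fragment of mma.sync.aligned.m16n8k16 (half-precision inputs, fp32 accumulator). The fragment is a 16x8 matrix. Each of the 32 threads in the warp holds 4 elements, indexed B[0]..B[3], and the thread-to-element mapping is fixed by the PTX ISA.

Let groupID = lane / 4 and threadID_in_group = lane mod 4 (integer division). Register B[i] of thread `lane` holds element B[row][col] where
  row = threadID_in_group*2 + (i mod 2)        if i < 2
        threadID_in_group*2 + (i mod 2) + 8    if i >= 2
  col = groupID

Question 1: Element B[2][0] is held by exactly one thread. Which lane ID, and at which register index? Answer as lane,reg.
1,0

c: 0->gid=0  r: 2->r8=0,tid=1,i&1=0
L=0*4+1=1  i=0*2+0=0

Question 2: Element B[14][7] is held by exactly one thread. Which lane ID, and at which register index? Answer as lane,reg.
31,2

c=7→G=7  r=14→rhi=1,T=3,p=0
L=7*4+3=31  i=1*2+0=2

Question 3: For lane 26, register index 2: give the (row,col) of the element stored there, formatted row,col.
12,6

26: g=6,t=2
[2] (2*2+0+8,6) = (12,6)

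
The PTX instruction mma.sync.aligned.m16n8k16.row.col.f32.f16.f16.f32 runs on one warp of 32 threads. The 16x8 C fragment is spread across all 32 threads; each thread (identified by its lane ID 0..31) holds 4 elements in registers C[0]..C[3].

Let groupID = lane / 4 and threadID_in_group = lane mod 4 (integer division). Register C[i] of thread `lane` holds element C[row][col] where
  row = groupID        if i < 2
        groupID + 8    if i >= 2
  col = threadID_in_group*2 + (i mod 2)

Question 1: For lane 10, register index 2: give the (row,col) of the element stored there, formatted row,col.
10,4

L=10=>grp=10>>2=2, tig=10&3=2
[2]=>row 2+8=10  col 2·2+0=4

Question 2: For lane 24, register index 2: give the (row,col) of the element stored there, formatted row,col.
lane 24⇒24/4=6, 24 mod 4=0
i=2  r:6+8⇒14  c:2·0+0⇒0

14,0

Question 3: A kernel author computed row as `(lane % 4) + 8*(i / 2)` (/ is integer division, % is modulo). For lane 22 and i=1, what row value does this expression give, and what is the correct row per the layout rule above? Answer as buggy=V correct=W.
`(lane % 4) + 8*(i / 2)`[22,1]->2
22: gid=5,tid=2
[1] (5+0,2*2+1) = (5,5)
row: 2 vs 5

buggy=2 correct=5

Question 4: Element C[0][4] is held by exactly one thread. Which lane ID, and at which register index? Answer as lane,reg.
2,0

r=0⇒gr=0,Rb=0  c=4⇒th=2,odd=0
L=0*4+2=2  i=0*2+0=0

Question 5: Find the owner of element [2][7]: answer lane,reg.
r:2=>grp=2,rB=0  c:7=>tig=3,lo=1
L=2*4+3=11  i=0*2+1=1

11,1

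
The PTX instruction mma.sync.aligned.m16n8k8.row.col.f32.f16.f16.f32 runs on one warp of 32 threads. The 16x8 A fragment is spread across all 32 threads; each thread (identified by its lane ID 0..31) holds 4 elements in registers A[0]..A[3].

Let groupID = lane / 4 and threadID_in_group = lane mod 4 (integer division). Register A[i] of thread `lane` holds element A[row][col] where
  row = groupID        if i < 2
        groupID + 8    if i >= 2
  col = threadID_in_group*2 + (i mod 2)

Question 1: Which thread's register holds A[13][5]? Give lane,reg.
22,3

r: 13->gid=5,r8=1  c: 5->tid=2,i&1=1
L=5*4+2=22  i=1*2+1=3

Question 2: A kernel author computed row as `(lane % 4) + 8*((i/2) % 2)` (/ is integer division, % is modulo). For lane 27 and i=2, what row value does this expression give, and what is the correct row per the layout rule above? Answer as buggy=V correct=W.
`(lane % 4) + 8*((i/2) % 2)`[27,2]->11
lane 27->27/4=6, 27 mod 4=3
i=2  r:6+8->14  c:2·3+0->6
row: 11 vs 14

buggy=11 correct=14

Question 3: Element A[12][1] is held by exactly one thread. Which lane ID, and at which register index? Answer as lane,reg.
r=12->g=4,rb=1  c=1->t=0,b0=1
L=4*4+0=16  i=1*2+1=3

16,3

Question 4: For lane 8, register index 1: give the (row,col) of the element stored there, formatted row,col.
lane 8→8/4=2, 8 mod 4=0
i=1  r:2+0→2  c:2·0+1→1

2,1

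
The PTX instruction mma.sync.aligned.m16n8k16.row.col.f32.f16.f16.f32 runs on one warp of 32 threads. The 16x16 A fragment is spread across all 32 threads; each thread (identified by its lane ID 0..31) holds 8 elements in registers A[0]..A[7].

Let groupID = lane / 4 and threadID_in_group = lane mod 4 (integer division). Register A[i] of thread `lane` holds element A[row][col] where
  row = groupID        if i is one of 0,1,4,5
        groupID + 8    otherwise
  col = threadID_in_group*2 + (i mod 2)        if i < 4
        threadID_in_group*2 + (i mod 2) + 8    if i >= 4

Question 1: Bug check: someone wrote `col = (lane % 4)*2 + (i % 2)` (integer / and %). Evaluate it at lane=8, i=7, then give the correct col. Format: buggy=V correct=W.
`(lane % 4)*2 + (i % 2)`[8,7]=>1
lane 8: grp=2 (8/4), tig=0 (8%4)
i=7: r=2+8=10, c=0*2+1+8=9
col: 1 vs 9

buggy=1 correct=9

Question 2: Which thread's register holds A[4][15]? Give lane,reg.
r=4⇒gr=4,Rb=0  c=15⇒Cb=1,th=3,odd=1
L=4*4+3=19  i=1*4+0*2+1=5

19,5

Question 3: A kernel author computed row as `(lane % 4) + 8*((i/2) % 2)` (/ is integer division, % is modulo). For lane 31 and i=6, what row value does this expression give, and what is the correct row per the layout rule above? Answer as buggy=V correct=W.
`(lane % 4) + 8*((i/2) % 2)`[31,6]=>11
L=31=>grp=31>>2=7, tig=31&3=3
[6]=>row 7+8=15  col 3·2+0+8=14
row: 11 vs 15

buggy=11 correct=15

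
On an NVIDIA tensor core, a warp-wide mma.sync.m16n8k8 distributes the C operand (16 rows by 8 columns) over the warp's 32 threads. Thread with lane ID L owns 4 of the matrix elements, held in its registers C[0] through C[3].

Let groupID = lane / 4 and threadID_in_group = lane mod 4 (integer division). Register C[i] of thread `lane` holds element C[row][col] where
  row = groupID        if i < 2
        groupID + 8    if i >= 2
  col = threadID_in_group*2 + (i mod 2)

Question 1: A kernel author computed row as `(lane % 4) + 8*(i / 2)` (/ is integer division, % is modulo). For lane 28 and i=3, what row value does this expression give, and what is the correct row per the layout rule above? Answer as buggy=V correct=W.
buggy=8 correct=15

`(lane % 4) + 8*(i / 2)`[28,3]⇒8
lane 28: gr=7 (28/4), th=0 (28%4)
i=3: r=7+8=15, c=0*2+1=1
row: 8 vs 15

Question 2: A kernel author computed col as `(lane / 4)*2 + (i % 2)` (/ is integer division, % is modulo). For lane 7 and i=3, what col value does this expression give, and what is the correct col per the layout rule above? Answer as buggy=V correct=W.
buggy=3 correct=7

`(lane / 4)*2 + (i % 2)`[7,3]->3
7: g=1,t=3
[3] (1+8,3*2+1) = (9,7)
col: 3 vs 7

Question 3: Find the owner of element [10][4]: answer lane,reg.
10,2

r=10⇒gr=2,Rb=1  c=4⇒th=2,odd=0
L=2*4+2=10  i=1*2+0=2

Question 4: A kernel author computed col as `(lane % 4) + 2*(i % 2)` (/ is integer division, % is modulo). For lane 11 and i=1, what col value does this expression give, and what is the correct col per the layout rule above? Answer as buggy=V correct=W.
`(lane % 4) + 2*(i % 2)`[11,1]→5
lane 11→11/4=2, 11 mod 4=3
i=1  r:2+0→2  c:2·3+1→7
col: 5 vs 7

buggy=5 correct=7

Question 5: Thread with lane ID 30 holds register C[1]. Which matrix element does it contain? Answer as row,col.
7,5

lane 30⇒30/4=7, 30 mod 4=2
i=1  r:7+0⇒7  c:2·2+1⇒5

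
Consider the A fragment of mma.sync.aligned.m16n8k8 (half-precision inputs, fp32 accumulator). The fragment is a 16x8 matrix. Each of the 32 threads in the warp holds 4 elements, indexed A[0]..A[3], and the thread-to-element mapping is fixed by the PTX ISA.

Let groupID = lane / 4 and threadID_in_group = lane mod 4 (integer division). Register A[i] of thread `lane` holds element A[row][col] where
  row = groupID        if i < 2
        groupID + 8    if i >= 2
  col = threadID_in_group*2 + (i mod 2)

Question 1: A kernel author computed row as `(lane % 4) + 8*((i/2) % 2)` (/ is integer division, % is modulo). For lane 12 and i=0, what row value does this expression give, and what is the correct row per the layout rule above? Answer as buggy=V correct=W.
buggy=0 correct=3

`(lane % 4) + 8*((i/2) % 2)`[12,0]->0
L=12->g=12>>2=3, t=12&3=0
[0]->row 3+0=3  col 0·2+0=0
row: 0 vs 3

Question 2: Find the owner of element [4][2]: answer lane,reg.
r: 4->gid=4,r8=0  c: 2->tid=1,i&1=0
L=4*4+1=17  i=0*2+0=0

17,0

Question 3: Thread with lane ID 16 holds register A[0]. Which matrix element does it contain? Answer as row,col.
lane 16: G=4 (16/4), T=0 (16%4)
i=0: r=4+0=4, c=0*2+0=0

4,0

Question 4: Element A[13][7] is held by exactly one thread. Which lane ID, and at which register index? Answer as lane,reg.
r:13=>grp=5,rB=1  c:7=>tig=3,lo=1
L=5*4+3=23  i=1*2+1=3

23,3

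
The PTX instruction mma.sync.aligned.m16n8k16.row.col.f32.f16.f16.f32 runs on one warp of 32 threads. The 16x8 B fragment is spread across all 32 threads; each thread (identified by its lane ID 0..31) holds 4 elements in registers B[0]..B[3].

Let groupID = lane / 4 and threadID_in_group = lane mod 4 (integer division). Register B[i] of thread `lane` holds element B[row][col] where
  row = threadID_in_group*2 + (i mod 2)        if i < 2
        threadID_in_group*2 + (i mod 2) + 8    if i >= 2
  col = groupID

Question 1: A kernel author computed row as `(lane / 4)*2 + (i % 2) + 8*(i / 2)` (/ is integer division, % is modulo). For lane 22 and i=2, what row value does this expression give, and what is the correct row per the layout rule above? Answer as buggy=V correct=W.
buggy=18 correct=12

`(lane / 4)*2 + (i % 2) + 8*(i / 2)`[22,2]→18
lane 22: G=5 (22/4), T=2 (22%4)
i=2: r=2*2+0+8=12, c=G=5
row: 18 vs 12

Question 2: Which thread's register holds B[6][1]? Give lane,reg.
c=1⇒gr=1  r=6⇒Rb=0,th=3,odd=0
L=1*4+3=7  i=0*2+0=0

7,0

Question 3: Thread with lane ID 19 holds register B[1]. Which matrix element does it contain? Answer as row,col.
19: gr=4,th=3
[1] (3*2+1+0,4) = (7,4)

7,4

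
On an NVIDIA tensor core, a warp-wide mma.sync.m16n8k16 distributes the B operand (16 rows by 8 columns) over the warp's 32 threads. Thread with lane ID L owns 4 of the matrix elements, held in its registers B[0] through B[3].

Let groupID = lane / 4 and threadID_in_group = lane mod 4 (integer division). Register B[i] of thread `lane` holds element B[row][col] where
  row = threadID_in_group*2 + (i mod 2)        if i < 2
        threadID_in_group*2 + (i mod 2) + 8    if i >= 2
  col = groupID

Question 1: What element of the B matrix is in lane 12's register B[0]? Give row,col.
lane 12: g=3 (12/4), t=0 (12%4)
i=0: r=0*2+0+0=0, c=g=3

0,3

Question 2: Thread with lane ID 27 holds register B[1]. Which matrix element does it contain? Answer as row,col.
lane 27: G=6 (27/4), T=3 (27%4)
i=1: r=3*2+1+0=7, c=G=6

7,6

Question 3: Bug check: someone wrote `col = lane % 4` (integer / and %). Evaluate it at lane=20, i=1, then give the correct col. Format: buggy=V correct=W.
`lane % 4`[20,1]->0
20: g=5,t=0
[1] (0*2+1+0,5) = (1,5)
col: 0 vs 5

buggy=0 correct=5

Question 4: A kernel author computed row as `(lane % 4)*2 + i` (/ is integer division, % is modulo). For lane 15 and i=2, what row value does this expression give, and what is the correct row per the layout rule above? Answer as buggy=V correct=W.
buggy=8 correct=14

`(lane % 4)*2 + i`[15,2]->8
L=15->g=15>>2=3, t=15&3=3
[2]->row 3·2+0+8=14  col g=3
row: 8 vs 14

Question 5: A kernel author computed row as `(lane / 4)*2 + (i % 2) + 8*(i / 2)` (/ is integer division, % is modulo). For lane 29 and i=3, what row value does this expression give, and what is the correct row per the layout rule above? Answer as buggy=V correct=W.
`(lane / 4)*2 + (i % 2) + 8*(i / 2)`[29,3]->23
29: g=7,t=1
[3] (1*2+1+8,7) = (11,7)
row: 23 vs 11

buggy=23 correct=11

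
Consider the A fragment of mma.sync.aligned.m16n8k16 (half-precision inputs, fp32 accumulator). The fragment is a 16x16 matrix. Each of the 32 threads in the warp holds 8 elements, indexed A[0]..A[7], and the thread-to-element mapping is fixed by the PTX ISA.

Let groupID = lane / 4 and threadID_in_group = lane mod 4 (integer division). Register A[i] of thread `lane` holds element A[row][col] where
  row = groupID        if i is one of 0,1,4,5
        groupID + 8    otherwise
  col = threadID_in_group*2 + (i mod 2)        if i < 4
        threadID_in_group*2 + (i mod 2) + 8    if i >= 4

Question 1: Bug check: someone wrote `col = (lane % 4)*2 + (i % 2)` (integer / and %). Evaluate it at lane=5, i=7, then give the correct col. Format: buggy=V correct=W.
`(lane % 4)*2 + (i % 2)`[5,7]=>3
lane 5=>5/4=1, 5 mod 4=1
i=7  r:1+8=>9  c:2·1+1+8=>11
col: 3 vs 11

buggy=3 correct=11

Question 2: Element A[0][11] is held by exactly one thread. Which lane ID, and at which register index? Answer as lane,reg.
r=0->g=0,rb=0  c=11->cb=1,t=1,b0=1
L=0*4+1=1  i=1*4+0*2+1=5

1,5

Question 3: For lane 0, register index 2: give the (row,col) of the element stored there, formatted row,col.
8,0

lane 0→0/4=0, 0 mod 4=0
i=2  r:0+8→8  c:2·0+0+0→0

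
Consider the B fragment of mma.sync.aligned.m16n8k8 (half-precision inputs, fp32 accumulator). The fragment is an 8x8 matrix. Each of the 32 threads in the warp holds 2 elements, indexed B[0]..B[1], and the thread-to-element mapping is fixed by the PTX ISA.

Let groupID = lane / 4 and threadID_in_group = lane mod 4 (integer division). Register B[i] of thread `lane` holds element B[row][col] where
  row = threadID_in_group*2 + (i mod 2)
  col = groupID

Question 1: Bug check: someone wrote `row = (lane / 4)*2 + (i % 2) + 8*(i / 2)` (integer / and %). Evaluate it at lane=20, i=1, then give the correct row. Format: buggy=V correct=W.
buggy=11 correct=1

`(lane / 4)*2 + (i % 2) + 8*(i / 2)`[20,1]→11
lane 20→20/4=5, 20 mod 4=0
i=1  r:2·0+1→1  c:5
row: 11 vs 1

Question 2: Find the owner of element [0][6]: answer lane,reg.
24,0

c=6⇒gr=6  r=0⇒th=0,odd=0
L=6*4+0=24  i=0=0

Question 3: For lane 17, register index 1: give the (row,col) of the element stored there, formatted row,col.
17: gr=4,th=1
[1] (1*2+1,4) = (3,4)

3,4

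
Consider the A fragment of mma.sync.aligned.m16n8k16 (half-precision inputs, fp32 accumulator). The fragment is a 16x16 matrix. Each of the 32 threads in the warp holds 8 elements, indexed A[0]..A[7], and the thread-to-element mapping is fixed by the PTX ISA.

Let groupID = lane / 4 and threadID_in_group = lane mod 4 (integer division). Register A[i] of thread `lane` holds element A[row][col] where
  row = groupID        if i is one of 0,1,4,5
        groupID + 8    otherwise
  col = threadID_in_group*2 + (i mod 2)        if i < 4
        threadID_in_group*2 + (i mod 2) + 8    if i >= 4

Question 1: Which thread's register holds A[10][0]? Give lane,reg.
r:10=>grp=2,rB=1  c:0=>cB=0,tig=0,lo=0
L=2*4+0=8  i=0*4+1*2+0=2

8,2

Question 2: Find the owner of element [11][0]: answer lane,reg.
r: 11->gid=3,r8=1  c: 0->c8=0,tid=0,i&1=0
L=3*4+0=12  i=0*4+1*2+0=2

12,2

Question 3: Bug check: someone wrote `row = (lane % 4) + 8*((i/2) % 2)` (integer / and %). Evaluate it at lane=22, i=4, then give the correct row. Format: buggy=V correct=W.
buggy=2 correct=5

`(lane % 4) + 8*((i/2) % 2)`[22,4]->2
L=22->gid=22>>2=5, tid=22&3=2
[4]->row 5+0=5  col 2·2+0+8=12
row: 2 vs 5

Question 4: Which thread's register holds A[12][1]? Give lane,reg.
r: 12->gid=4,r8=1  c: 1->c8=0,tid=0,i&1=1
L=4*4+0=16  i=0*4+1*2+1=3

16,3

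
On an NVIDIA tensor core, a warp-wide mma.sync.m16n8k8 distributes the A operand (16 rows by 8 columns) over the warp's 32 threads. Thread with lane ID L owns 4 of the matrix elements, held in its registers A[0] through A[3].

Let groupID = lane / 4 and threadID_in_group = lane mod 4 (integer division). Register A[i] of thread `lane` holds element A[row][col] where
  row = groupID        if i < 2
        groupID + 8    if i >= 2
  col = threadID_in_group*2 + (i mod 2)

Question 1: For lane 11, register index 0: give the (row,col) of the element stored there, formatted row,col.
L=11→G=11>>2=2, T=11&3=3
[0]→row 2+0=2  col 3·2+0=6

2,6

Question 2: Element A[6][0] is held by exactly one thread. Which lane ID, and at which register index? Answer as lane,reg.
24,0

r: 6->gid=6,r8=0  c: 0->tid=0,i&1=0
L=6*4+0=24  i=0*2+0=0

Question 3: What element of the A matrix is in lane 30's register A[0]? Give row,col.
7,4

L=30->gid=30>>2=7, tid=30&3=2
[0]->row 7+0=7  col 2·2+0=4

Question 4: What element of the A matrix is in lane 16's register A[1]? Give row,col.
4,1

16: g=4,t=0
[1] (4+0,0*2+1) = (4,1)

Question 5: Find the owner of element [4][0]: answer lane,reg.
16,0

r=4⇒gr=4,Rb=0  c=0⇒th=0,odd=0
L=4*4+0=16  i=0*2+0=0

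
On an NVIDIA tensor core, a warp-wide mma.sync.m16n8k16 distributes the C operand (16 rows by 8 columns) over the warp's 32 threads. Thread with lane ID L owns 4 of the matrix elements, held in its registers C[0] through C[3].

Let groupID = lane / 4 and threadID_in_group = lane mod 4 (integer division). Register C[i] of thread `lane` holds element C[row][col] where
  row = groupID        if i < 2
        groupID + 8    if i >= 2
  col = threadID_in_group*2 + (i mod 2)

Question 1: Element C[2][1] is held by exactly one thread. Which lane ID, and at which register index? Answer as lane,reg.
8,1

r=2->g=2,rb=0  c=1->t=0,b0=1
L=2*4+0=8  i=0*2+1=1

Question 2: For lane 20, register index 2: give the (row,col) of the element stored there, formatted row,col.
13,0

lane 20=>20/4=5, 20 mod 4=0
i=2  r:5+8=>13  c:2·0+0=>0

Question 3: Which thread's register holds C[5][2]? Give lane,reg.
r=5⇒gr=5,Rb=0  c=2⇒th=1,odd=0
L=5*4+1=21  i=0*2+0=0

21,0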